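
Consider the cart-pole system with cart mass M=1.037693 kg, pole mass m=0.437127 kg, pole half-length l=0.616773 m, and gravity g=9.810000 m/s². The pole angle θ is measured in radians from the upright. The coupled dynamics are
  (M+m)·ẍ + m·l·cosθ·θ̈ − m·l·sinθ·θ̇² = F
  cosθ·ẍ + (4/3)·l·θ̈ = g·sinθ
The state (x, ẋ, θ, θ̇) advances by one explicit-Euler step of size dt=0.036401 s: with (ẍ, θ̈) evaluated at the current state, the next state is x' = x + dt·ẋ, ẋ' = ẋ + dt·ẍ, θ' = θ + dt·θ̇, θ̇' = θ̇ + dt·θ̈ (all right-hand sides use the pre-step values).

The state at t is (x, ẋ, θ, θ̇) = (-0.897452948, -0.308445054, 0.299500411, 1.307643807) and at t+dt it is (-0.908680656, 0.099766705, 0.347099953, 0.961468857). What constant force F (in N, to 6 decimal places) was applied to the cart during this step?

ẍ = (ẋ'−ẋ)/dt = (0.099766705−-0.308445054)/0.036401 = 11.214301
θ̈ = (θ̇'−θ̇)/dt = (0.961468857−1.307643807)/0.036401 = -9.510040
sinθ=0.295043, cosθ=0.955484
F = (M+m)·ẍ + m·l·cosθ·θ̈ − m·l·sinθ·θ̇² = 16.539075 + -2.449846 − 0.136018 = 13.953211

F = 13.953211 N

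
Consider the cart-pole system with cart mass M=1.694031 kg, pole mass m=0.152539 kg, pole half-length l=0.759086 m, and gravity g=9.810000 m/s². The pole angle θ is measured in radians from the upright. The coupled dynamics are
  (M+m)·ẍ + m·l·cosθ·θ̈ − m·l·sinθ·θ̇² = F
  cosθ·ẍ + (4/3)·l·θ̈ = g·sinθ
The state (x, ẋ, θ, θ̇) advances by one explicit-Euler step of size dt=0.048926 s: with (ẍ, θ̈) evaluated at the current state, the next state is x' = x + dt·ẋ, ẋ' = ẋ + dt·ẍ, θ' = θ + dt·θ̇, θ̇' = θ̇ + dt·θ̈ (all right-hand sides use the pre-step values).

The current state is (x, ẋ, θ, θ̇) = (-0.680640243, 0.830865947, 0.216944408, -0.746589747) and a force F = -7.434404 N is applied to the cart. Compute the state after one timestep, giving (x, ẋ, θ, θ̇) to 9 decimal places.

(-0.639989296, 0.615265732, 0.180416758, -0.436489363)

sinθ=0.215246665, cosθ=0.976559713
temp = (F + m·l·θ̇²·sinθ)/(M+m) = (-7.434404 + 0.013892242)/1.846570 = -4.018538023
θ̈ = (g·sinθ − cosθ·temp)/(l·(4/3 − m·cos²θ/(M+m))) = 6.338151174
ẍ = temp − m·l·θ̈·cosθ/(M+m) = -4.406659342
Euler: x'=-0.680640243+0.048926·0.830865947=-0.639989296, ẋ'=0.830865947+0.048926·-4.406659342=0.615265732
       θ'=0.216944408+0.048926·-0.746589747=0.180416758, θ̇'=-0.746589747+0.048926·6.338151174=-0.436489363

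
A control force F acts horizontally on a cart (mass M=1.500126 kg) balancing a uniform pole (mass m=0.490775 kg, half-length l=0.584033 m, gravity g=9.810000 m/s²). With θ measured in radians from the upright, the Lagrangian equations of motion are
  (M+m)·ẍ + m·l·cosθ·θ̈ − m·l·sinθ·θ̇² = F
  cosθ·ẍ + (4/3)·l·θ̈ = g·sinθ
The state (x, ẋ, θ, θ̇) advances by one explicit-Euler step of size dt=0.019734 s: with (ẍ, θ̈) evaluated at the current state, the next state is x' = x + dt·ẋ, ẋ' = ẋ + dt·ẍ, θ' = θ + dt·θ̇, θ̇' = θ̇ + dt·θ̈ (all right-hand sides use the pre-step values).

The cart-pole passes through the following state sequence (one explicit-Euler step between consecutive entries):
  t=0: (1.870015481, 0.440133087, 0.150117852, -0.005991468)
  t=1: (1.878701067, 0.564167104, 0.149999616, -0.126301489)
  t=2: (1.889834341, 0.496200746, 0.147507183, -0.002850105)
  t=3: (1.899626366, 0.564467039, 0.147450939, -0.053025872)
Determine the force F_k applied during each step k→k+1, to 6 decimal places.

F_0 = 10.785595 N
F_1 = -5.084645 N
F_2 = 6.166301 N

step 0→1:
  ẍ = (ẋ'−ẋ)/dt = (0.564167104−0.440133087)/0.019734 = 6.285295
  θ̈ = (θ̇'−θ̇)/dt = (-0.126301489−-0.005991468)/0.019734 = -6.096586
  sinθ=0.149555, cosθ=0.988753
  F = (M+m)·ẍ + m·l·cosθ·θ̈ − m·l·sinθ·θ̇² = 12.513401 + -1.727804 − 0.000002 = 10.785595
step 1→2:
  ẍ = (ẋ'−ẋ)/dt = (0.496200746−0.564167104)/0.019734 = -3.444125
  θ̈ = (θ̇'−θ̇)/dt = (-0.002850105−-0.126301489)/0.019734 = 6.255771
  sinθ=0.149438, cosθ=0.988771
  F = (M+m)·ẍ + m·l·cosθ·θ̈ − m·l·sinθ·θ̇² = -6.856912 + 1.772950 − 0.000683 = -5.084645
step 2→3:
  ẍ = (ẋ'−ẋ)/dt = (0.564467039−0.496200746)/0.019734 = 3.459324
  θ̈ = (θ̇'−θ̇)/dt = (-0.053025872−-0.002850105)/0.019734 = -2.542605
  sinθ=0.146973, cosθ=0.989141
  F = (M+m)·ẍ + m·l·cosθ·θ̈ − m·l·sinθ·θ̇² = 6.887171 + -0.720870 − 0.000000 = 6.166301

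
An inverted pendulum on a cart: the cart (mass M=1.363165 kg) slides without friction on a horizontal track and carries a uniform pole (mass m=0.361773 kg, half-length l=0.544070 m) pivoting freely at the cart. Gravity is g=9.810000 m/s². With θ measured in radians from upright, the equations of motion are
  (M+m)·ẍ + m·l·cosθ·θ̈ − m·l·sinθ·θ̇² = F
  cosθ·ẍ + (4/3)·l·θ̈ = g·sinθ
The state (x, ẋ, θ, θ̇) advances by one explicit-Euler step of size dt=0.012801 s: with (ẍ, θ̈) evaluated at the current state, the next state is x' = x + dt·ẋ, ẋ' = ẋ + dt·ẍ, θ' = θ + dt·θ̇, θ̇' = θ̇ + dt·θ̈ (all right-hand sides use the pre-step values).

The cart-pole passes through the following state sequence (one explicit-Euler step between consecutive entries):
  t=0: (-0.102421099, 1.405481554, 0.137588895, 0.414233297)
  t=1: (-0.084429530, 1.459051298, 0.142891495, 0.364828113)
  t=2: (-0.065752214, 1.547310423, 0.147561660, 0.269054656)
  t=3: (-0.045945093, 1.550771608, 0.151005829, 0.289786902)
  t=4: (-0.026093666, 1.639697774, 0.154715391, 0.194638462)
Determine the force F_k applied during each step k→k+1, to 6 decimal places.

F_0 = 6.461423 N
F_1 = 10.431592 N
F_2 = 0.779618 N
F_3 = 10.533971 N

step 0→1:
  ẍ = (ẋ'−ẋ)/dt = (1.459051298−1.405481554)/0.012801 = 4.184809
  θ̈ = (θ̇'−θ̇)/dt = (0.364828113−0.414233297)/0.012801 = -3.859479
  sinθ=0.137155, cosθ=0.990550
  F = (M+m)·ẍ + m·l·cosθ·θ̈ − m·l·sinθ·θ̇² = 7.218537 + -0.752481 − 0.004632 = 6.461423
step 1→2:
  ẍ = (ẋ'−ẋ)/dt = (1.547310423−1.459051298)/0.012801 = 6.894705
  θ̈ = (θ̇'−θ̇)/dt = (0.269054656−0.364828113)/0.012801 = -7.481717
  sinθ=0.142406, cosθ=0.989808
  F = (M+m)·ẍ + m·l·cosθ·θ̈ − m·l·sinθ·θ̇² = 11.892939 + -1.457617 − 0.003731 = 10.431592
step 2→3:
  ẍ = (ẋ'−ẋ)/dt = (1.550771608−1.547310423)/0.012801 = 0.270384
  θ̈ = (θ̇'−θ̇)/dt = (0.289786902−0.269054656)/0.012801 = 1.619580
  sinθ=0.147027, cosθ=0.989133
  F = (M+m)·ẍ + m·l·cosθ·θ̈ − m·l·sinθ·θ̇² = 0.466396 + 0.315317 − 0.002095 = 0.779618
step 3→4:
  ẍ = (ẋ'−ẋ)/dt = (1.639697774−1.550771608)/0.012801 = 6.946814
  θ̈ = (θ̇'−θ̇)/dt = (0.194638462−0.289786902)/0.012801 = -7.432891
  sinθ=0.150433, cosθ=0.988620
  F = (M+m)·ẍ + m·l·cosθ·θ̈ − m·l·sinθ·θ̇² = 11.982824 + -1.446366 − 0.002487 = 10.533971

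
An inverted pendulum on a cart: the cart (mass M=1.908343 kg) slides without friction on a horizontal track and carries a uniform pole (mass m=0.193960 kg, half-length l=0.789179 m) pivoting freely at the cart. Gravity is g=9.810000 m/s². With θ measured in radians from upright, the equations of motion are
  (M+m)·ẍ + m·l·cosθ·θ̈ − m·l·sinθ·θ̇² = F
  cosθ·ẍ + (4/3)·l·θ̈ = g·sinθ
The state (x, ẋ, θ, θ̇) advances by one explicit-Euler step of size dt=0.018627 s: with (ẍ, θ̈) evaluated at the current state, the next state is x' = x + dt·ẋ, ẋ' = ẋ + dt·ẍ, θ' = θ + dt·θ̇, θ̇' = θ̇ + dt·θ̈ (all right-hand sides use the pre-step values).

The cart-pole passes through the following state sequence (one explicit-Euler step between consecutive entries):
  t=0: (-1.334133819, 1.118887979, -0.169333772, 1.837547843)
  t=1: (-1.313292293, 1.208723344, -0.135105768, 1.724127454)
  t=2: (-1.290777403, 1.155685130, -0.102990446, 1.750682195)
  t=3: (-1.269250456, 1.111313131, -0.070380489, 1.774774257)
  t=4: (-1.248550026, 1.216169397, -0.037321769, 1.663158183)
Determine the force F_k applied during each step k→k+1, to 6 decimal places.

F_0 = 9.307498 N
F_1 = -5.708547 N
F_2 = -4.762805 N
F_3 = 10.953375 N

step 0→1:
  ẍ = (ẋ'−ẋ)/dt = (1.208723344−1.118887979)/0.018627 = 4.822857
  θ̈ = (θ̇'−θ̇)/dt = (1.724127454−1.837547843)/0.018627 = -6.089031
  sinθ=-0.168526, cosθ=0.985697
  F = (M+m)·ẍ + m·l·cosθ·θ̈ − m·l·sinθ·θ̇² = 10.139108 + -0.918712 − -0.087103 = 9.307498
step 1→2:
  ẍ = (ẋ'−ẋ)/dt = (1.155685130−1.208723344)/0.018627 = -2.847384
  θ̈ = (θ̇'−θ̇)/dt = (1.750682195−1.724127454)/0.018627 = 1.425605
  sinθ=-0.134695, cosθ=0.990887
  F = (M+m)·ẍ + m·l·cosθ·θ̈ − m·l·sinθ·θ̇² = -5.986063 + 0.216228 − -0.061288 = -5.708547
step 2→3:
  ẍ = (ẋ'−ẋ)/dt = (1.111313131−1.155685130)/0.018627 = -2.382133
  θ̈ = (θ̇'−θ̇)/dt = (1.774774257−1.750682195)/0.018627 = 1.293395
  sinθ=-0.102808, cosθ=0.994701
  F = (M+m)·ẍ + m·l·cosθ·θ̈ − m·l·sinθ·θ̇² = -5.007966 + 0.196930 − -0.048232 = -4.762805
step 3→4:
  ẍ = (ẋ'−ẋ)/dt = (1.216169397−1.111313131)/0.018627 = 5.629262
  θ̈ = (θ̇'−θ̇)/dt = (1.663158183−1.774774257)/0.018627 = -5.992166
  sinθ=-0.070322, cosθ=0.997524
  F = (M+m)·ẍ + m·l·cosθ·θ̈ − m·l·sinθ·θ̇² = 11.834415 + -0.914945 − -0.033905 = 10.953375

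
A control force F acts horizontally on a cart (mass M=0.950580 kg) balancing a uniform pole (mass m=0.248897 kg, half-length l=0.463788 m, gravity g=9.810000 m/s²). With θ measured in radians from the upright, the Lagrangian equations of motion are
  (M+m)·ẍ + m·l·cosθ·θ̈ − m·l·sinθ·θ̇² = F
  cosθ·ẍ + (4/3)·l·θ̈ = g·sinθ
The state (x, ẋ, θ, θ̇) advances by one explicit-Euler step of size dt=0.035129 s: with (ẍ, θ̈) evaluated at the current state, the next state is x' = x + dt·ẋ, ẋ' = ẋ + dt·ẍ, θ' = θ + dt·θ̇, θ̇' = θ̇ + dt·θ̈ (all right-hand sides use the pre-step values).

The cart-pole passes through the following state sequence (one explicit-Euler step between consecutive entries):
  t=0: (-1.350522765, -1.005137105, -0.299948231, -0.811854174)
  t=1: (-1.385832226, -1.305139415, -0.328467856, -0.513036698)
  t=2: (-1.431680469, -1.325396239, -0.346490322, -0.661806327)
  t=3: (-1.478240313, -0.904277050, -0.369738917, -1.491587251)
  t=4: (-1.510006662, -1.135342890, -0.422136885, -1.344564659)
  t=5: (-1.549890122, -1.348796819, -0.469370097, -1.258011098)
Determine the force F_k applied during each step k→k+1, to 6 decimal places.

step 0→1:
  ẍ = (ẋ'−ẋ)/dt = (-1.305139415−-1.005137105)/0.035129 = -8.540019
  θ̈ = (θ̇'−θ̇)/dt = (-0.513036698−-0.811854174)/0.035129 = 8.506290
  sinθ=-0.295471, cosθ=0.955352
  F = (M+m)·ẍ + m·l·cosθ·θ̈ − m·l·sinθ·θ̇² = -10.243556 + 0.938086 − -0.022481 = -9.282989
step 1→2:
  ẍ = (ẋ'−ẋ)/dt = (-1.325396239−-1.305139415)/0.035129 = -0.576641
  θ̈ = (θ̇'−θ̇)/dt = (-0.661806327−-0.513036698)/0.035129 = -4.234952
  sinθ=-0.322593, cosθ=0.946538
  F = (M+m)·ẍ + m·l·cosθ·θ̈ − m·l·sinθ·θ̇² = -0.691668 + -0.462728 − -0.009801 = -1.144594
step 2→3:
  ẍ = (ẋ'−ẋ)/dt = (-0.904277050−-1.325396239)/0.035129 = 11.987793
  θ̈ = (θ̇'−θ̇)/dt = (-1.491587251−-0.661806327)/0.035129 = -23.620966
  sinθ=-0.339599, cosθ=0.940570
  F = (M+m)·ẍ + m·l·cosθ·θ̈ − m·l·sinθ·θ̇² = 14.379082 + -2.564650 − -0.017170 = 11.831602
step 3→4:
  ẍ = (ẋ'−ẋ)/dt = (-1.135342890−-0.904277050)/0.035129 = -6.577638
  θ̈ = (θ̇'−θ̇)/dt = (-1.344564659−-1.491587251)/0.035129 = 4.185220
  sinθ=-0.361372, cosθ=0.932422
  F = (M+m)·ẍ + m·l·cosθ·θ̈ − m·l·sinθ·θ̇² = -7.889725 + 0.450474 − -0.092809 = -7.346442
step 4→5:
  ẍ = (ẋ'−ẋ)/dt = (-1.348796819−-1.135342890)/0.035129 = -6.076288
  θ̈ = (θ̇'−θ̇)/dt = (-1.258011098−-1.344564659)/0.035129 = 2.463878
  sinθ=-0.409711, cosθ=0.912216
  F = (M+m)·ẍ + m·l·cosθ·θ̈ − m·l·sinθ·θ̇² = -7.288368 + 0.259451 − -0.085503 = -6.943414

F_0 = -9.282989 N
F_1 = -1.144594 N
F_2 = 11.831602 N
F_3 = -7.346442 N
F_4 = -6.943414 N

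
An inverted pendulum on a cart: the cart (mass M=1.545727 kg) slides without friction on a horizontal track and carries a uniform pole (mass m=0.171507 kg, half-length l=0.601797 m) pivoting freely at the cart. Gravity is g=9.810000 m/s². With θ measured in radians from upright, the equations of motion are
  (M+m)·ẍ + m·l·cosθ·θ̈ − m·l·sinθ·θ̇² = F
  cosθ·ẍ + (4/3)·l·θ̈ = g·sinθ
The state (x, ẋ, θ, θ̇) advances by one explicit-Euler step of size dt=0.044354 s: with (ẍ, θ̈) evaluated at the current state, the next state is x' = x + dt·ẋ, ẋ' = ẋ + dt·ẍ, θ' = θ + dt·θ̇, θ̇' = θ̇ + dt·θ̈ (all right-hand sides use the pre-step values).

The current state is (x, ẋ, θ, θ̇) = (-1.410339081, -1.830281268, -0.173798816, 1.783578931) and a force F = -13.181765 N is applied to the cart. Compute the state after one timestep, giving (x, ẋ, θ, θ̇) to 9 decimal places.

sinθ=-0.172925175, cosθ=0.984934964
temp = (F + m·l·θ̇²·sinθ)/(M+m) = (-13.181765 + -0.056777303)/1.717234 = -7.709224429
θ̈ = (g·sinθ − cosθ·temp)/(l·(4/3 − m·cos²θ/(M+m))) = 7.924704336
ẍ = temp − m·l·θ̈·cosθ/(M+m) = -8.178354220
Euler: x'=-1.410339081+0.044354·-1.830281268=-1.491519376, ẋ'=-1.830281268+0.044354·-8.178354220=-2.193023991
       θ'=-0.173798816+0.044354·1.783578931=-0.094689956, θ̇'=1.783578931+0.044354·7.924704336=2.135071267

(-1.491519376, -2.193023991, -0.094689956, 2.135071267)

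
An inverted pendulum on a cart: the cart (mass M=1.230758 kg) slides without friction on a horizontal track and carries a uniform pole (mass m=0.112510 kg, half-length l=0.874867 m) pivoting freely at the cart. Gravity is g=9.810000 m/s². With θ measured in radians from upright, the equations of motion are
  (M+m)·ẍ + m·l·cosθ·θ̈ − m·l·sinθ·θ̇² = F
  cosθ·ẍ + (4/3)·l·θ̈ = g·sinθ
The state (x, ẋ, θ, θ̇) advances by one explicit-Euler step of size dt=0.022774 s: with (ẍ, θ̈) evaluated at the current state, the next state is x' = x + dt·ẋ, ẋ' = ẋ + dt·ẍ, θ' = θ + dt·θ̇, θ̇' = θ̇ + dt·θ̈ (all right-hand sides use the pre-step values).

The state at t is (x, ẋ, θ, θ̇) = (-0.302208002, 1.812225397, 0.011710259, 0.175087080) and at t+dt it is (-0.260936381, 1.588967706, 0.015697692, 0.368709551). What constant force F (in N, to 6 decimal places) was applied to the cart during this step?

F = -12.331541 N

ẍ = (ẋ'−ẋ)/dt = (1.588967706−1.812225397)/0.022774 = -9.803183
θ̈ = (θ̇'−θ̇)/dt = (0.368709551−0.175087080)/0.022774 = 8.501909
sinθ=0.011710, cosθ=0.999931
F = (M+m)·ẍ + m·l·cosθ·θ̈ − m·l·sinθ·θ̇² = -13.168302 + 0.836796 − 0.000035 = -12.331541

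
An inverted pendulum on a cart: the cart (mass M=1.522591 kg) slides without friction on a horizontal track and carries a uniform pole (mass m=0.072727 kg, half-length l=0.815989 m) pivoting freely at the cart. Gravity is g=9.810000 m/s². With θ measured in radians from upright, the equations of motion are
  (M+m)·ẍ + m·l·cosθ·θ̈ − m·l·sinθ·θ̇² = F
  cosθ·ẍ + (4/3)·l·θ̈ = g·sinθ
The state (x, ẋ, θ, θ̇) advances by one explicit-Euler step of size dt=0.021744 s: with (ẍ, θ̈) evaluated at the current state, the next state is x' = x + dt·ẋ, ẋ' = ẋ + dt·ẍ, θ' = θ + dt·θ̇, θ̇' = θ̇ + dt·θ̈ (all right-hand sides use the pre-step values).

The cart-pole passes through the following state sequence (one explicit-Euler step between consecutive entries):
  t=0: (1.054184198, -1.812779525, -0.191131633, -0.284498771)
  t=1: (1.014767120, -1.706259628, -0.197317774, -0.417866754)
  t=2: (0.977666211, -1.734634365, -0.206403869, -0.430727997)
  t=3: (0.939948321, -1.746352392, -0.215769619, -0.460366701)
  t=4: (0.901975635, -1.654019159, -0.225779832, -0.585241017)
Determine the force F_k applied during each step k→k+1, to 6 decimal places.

step 0→1:
  ẍ = (ẋ'−ẋ)/dt = (-1.706259628−-1.812779525)/0.021744 = 4.898818
  θ̈ = (θ̇'−θ̇)/dt = (-0.417866754−-0.284498771)/0.021744 = -6.133553
  sinθ=-0.189970, cosθ=0.981790
  F = (M+m)·ẍ + m·l·cosθ·θ̈ − m·l·sinθ·θ̇² = 7.815172 + -0.357364 − -0.000912 = 7.458721
step 1→2:
  ẍ = (ẋ'−ẋ)/dt = (-1.734634365−-1.706259628)/0.021744 = -1.304946
  θ̈ = (θ̇'−θ̇)/dt = (-0.430727997−-0.417866754)/0.021744 = -0.591485
  sinθ=-0.196040, cosθ=0.980596
  F = (M+m)·ẍ + m·l·cosθ·θ̈ − m·l·sinθ·θ̇² = -2.081803 + -0.034420 − -0.002031 = -2.114192
step 2→3:
  ẍ = (ẋ'−ẋ)/dt = (-1.746352392−-1.734634365)/0.021744 = -0.538909
  θ̈ = (θ̇'−θ̇)/dt = (-0.460366701−-0.430727997)/0.021744 = -1.363075
  sinθ=-0.204941, cosθ=0.978774
  F = (M+m)·ẍ + m·l·cosθ·θ̈ − m·l·sinθ·θ̇² = -0.859730 + -0.079174 − -0.002256 = -0.936648
step 3→4:
  ẍ = (ẋ'−ẋ)/dt = (-1.654019159−-1.746352392)/0.021744 = 4.246378
  θ̈ = (θ̇'−θ̇)/dt = (-0.585241017−-0.460366701)/0.021744 = -5.742932
  sinθ=-0.214099, cosθ=0.976812
  F = (M+m)·ẍ + m·l·cosθ·θ̈ − m·l·sinθ·θ̇² = 6.774322 + -0.332908 − -0.002693 = 6.444107

F_0 = 7.458721 N
F_1 = -2.114192 N
F_2 = -0.936648 N
F_3 = 6.444107 N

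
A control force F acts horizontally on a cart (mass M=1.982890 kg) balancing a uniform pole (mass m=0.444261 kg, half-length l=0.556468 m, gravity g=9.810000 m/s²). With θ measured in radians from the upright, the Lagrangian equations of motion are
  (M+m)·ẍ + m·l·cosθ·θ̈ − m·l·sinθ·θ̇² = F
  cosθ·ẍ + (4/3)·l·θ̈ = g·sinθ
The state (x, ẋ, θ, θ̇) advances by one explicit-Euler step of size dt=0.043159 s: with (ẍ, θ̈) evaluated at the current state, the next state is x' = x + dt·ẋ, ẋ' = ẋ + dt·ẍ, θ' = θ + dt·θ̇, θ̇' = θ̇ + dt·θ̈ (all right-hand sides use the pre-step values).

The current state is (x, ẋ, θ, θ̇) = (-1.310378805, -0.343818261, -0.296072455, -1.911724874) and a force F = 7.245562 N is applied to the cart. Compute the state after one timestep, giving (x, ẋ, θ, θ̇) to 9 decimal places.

sinθ=-0.291765810, cosθ=0.956489787
temp = (F + m·l·θ̇²·sinθ)/(M+m) = (7.245562 + -0.263611022)/2.427151 = 2.876603465
θ̈ = (g·sinθ − cosθ·temp)/(l·(4/3 − m·cos²θ/(M+m))) = -8.652738699
ẍ = temp − m·l·θ̈·cosθ/(M+m) = 3.719580057
Euler: x'=-1.310378805+0.043159·-0.343818261=-1.325217657, ẋ'=-0.343818261+0.043159·3.719580057=-0.183284905
       θ'=-0.296072455+0.043159·-1.911724874=-0.378580589, θ̇'=-1.911724874+0.043159·-8.652738699=-2.285168424

(-1.325217657, -0.183284905, -0.378580589, -2.285168424)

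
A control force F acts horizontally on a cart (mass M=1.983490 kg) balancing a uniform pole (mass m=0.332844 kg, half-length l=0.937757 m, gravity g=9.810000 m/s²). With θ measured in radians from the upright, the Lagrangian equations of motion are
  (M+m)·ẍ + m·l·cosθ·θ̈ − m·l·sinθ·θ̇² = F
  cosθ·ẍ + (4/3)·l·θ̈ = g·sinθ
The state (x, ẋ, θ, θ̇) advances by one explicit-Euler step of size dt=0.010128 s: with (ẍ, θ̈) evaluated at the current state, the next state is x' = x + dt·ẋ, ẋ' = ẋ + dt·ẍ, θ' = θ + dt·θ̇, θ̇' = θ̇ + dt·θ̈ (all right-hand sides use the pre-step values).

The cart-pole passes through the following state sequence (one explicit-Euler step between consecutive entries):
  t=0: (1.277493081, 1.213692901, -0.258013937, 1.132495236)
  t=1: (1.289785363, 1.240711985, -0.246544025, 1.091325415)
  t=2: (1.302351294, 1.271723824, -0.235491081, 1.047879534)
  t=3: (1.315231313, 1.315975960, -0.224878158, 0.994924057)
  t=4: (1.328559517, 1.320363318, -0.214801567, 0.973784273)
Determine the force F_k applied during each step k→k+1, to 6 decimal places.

step 0→1:
  ẍ = (ẋ'−ẋ)/dt = (1.240711985−1.213692901)/0.010128 = 2.667761
  θ̈ = (θ̇'−θ̇)/dt = (1.091325415−1.132495236)/0.010128 = -4.064951
  sinθ=-0.255161, cosθ=0.966899
  F = (M+m)·ẍ + m·l·cosθ·θ̈ − m·l·sinθ·θ̇² = 6.179426 + -1.226782 − -0.102145 = 5.054789
step 1→2:
  ẍ = (ẋ'−ẋ)/dt = (1.271723824−1.240711985)/0.010128 = 3.061990
  θ̈ = (θ̇'−θ̇)/dt = (1.047879534−1.091325415)/0.010128 = -4.289680
  sinθ=-0.244054, cosθ=0.969762
  F = (M+m)·ẍ + m·l·cosθ·θ̈ − m·l·sinθ·θ̇² = 7.092593 + -1.298437 − -0.090725 = 5.884880
step 2→3:
  ẍ = (ẋ'−ẋ)/dt = (1.315975960−1.271723824)/0.010128 = 4.369287
  θ̈ = (θ̇'−θ̇)/dt = (0.994924057−1.047879534)/0.010128 = -5.228621
  sinθ=-0.233321, cosθ=0.972400
  F = (M+m)·ẍ + m·l·cosθ·θ̈ − m·l·sinθ·θ̇² = 10.120727 + -1.586950 − -0.079966 = 8.613744
step 3→4:
  ẍ = (ẋ'−ẋ)/dt = (1.320363318−1.315975960)/0.010128 = 0.433191
  θ̈ = (θ̇'−θ̇)/dt = (0.973784273−0.994924057)/0.010128 = -2.087261
  sinθ=-0.222988, cosθ=0.974821
  F = (M+m)·ẍ + m·l·cosθ·θ̈ − m·l·sinθ·θ̇² = 1.003415 + -0.635087 − -0.068896 = 0.437224

F_0 = 5.054789 N
F_1 = 5.884880 N
F_2 = 8.613744 N
F_3 = 0.437224 N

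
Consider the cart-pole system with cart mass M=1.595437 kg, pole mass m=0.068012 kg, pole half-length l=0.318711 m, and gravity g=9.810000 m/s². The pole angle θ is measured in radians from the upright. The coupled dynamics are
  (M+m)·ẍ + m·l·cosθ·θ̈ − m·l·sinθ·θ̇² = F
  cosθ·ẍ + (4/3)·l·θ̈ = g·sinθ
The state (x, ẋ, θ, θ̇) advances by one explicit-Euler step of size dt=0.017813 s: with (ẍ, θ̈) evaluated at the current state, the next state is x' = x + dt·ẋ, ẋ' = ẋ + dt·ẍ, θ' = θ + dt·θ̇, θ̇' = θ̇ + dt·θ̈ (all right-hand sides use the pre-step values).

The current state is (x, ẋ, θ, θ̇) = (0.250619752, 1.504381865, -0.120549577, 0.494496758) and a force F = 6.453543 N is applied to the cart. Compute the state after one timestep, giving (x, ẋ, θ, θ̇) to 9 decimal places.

sinθ=-0.120257814, cosθ=0.992742695
temp = (F + m·l·θ̇²·sinθ)/(M+m) = (6.453543 + -0.000637416)/1.663449 = 3.879232597
θ̈ = (g·sinθ − cosθ·temp)/(l·(4/3 − m·cos²θ/(M+m))) = -12.207572747
ẍ = temp − m·l·θ̈·cosθ/(M+m) = 4.037153322
Euler: x'=0.250619752+0.017813·1.504381865=0.277417306, ẋ'=1.504381865+0.017813·4.037153322=1.576295677
       θ'=-0.120549577+0.017813·0.494496758=-0.111741106, θ̇'=0.494496758+0.017813·-12.207572747=0.277043265

(0.277417306, 1.576295677, -0.111741106, 0.277043265)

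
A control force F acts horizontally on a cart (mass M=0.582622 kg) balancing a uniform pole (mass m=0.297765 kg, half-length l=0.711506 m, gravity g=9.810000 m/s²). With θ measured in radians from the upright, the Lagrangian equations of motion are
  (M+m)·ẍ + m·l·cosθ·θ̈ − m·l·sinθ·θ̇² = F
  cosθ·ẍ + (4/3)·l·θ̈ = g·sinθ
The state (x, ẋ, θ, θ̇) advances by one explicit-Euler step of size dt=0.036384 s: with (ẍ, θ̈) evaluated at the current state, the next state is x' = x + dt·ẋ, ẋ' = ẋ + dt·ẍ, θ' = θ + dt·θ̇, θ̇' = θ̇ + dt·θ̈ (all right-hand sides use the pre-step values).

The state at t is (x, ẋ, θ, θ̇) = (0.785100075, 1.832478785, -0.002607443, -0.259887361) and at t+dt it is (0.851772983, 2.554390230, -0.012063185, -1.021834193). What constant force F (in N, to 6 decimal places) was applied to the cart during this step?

ẍ = (ẋ'−ẋ)/dt = (2.554390230−1.832478785)/0.036384 = 19.841454
θ̈ = (θ̇'−θ̇)/dt = (-1.021834193−-0.259887361)/0.036384 = -20.941810
sinθ=-0.002607, cosθ=0.999997
F = (M+m)·ẍ + m·l·cosθ·θ̈ − m·l·sinθ·θ̇² = 17.468158 + -4.436750 − -0.000037 = 13.031445

F = 13.031445 N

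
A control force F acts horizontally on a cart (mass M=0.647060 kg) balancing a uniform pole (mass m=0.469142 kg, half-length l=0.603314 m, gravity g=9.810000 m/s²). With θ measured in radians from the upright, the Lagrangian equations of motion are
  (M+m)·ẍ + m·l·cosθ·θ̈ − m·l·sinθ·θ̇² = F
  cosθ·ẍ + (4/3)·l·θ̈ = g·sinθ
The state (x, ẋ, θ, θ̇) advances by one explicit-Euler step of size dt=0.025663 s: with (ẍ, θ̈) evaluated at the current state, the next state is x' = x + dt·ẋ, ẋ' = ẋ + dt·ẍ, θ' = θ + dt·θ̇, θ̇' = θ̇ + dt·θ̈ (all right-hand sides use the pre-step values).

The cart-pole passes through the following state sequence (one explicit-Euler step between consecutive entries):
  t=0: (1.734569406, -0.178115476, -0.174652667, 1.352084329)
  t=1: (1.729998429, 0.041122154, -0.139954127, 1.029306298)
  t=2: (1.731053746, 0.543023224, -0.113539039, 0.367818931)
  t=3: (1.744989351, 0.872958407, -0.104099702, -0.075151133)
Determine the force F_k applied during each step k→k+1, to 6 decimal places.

F_0 = 6.119771 N
F_1 = 14.647539 N
F_2 = 9.500631 N

step 0→1:
  ẍ = (ẋ'−ẋ)/dt = (0.041122154−-0.178115476)/0.025663 = 8.542946
  θ̈ = (θ̇'−θ̇)/dt = (1.029306298−1.352084329)/0.025663 = -12.577564
  sinθ=-0.173766, cosθ=0.984787
  F = (M+m)·ẍ + m·l·cosθ·θ̈ − m·l·sinθ·θ̇² = 9.535654 + -3.505795 − -0.089913 = 6.119771
step 1→2:
  ẍ = (ẋ'−ẋ)/dt = (0.543023224−0.041122154)/0.025663 = 19.557381
  θ̈ = (θ̇'−θ̇)/dt = (0.367818931−1.029306298)/0.025663 = -25.775917
  sinθ=-0.139498, cosθ=0.990222
  F = (M+m)·ẍ + m·l·cosθ·θ̈ − m·l·sinθ·θ̇² = 21.829988 + -7.224280 − -0.041832 = 14.647539
step 2→3:
  ẍ = (ẋ'−ẋ)/dt = (0.872958407−0.543023224)/0.025663 = 12.856454
  θ̈ = (θ̇'−θ̇)/dt = (-0.075151133−0.367818931)/0.025663 = -17.261040
  sinθ=-0.113295, cosθ=0.993561
  F = (M+m)·ẍ + m·l·cosθ·θ̈ − m·l·sinθ·θ̇² = 14.350400 + -4.854107 − -0.004338 = 9.500631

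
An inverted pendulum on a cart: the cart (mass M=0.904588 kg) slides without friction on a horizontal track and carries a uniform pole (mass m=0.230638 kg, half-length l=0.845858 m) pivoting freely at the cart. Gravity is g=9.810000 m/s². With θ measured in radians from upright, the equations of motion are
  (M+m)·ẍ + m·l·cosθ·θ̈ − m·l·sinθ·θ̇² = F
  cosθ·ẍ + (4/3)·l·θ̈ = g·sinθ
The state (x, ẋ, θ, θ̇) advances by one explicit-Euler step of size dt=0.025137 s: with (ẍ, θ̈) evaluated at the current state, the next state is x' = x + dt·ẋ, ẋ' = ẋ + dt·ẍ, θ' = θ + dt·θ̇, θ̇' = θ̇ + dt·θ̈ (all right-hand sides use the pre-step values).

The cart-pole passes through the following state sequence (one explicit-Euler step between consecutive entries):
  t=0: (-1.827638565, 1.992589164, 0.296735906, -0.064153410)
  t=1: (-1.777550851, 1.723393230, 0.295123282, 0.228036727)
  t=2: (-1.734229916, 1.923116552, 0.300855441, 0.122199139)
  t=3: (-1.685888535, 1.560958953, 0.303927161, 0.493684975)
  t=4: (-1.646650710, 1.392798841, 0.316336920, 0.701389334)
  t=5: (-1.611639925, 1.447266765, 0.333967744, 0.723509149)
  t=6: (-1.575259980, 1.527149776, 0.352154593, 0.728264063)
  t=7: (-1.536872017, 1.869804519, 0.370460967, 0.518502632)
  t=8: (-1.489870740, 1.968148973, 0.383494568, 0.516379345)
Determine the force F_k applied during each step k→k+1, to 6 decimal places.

step 0→1:
  ẍ = (ẋ'−ẋ)/dt = (1.723393230−1.992589164)/0.025137 = -10.709151
  θ̈ = (θ̇'−θ̇)/dt = (0.228036727−-0.064153410)/0.025137 = 11.623906
  sinθ=0.292400, cosθ=0.956296
  F = (M+m)·ẍ + m·l·cosθ·θ̈ − m·l·sinθ·θ̇² = -12.157307 + 2.168567 − 0.000235 = -9.988975
step 1→2:
  ẍ = (ẋ'−ẋ)/dt = (1.923116552−1.723393230)/0.025137 = 7.945392
  θ̈ = (θ̇'−θ̇)/dt = (0.122199139−0.228036727)/0.025137 = -4.210430
  sinθ=0.290858, cosθ=0.956766
  F = (M+m)·ẍ + m·l·cosθ·θ̈ − m·l·sinθ·θ̇² = 9.019816 + -0.785888 − 0.002951 = 8.230977
step 2→3:
  ẍ = (ẋ'−ẋ)/dt = (1.560958953−1.923116552)/0.025137 = -14.407352
  θ̈ = (θ̇'−θ̇)/dt = (0.493684975−0.122199139)/0.025137 = 14.778448
  sinθ=0.296337, cosθ=0.955083
  F = (M+m)·ẍ + m·l·cosθ·θ̈ − m·l·sinθ·θ̇² = -16.355600 + 2.753585 − 0.000863 = -13.602879
step 3→4:
  ẍ = (ẋ'−ẋ)/dt = (1.392798841−1.560958953)/0.025137 = -6.689745
  θ̈ = (θ̇'−θ̇)/dt = (0.701389334−0.493684975)/0.025137 = 8.262894
  sinθ=0.299270, cosθ=0.954169
  F = (M+m)·ẍ + m·l·cosθ·θ̈ − m·l·sinθ·θ̇² = -7.594372 + 1.538104 − 0.014230 = -6.070498
step 4→5:
  ẍ = (ẋ'−ẋ)/dt = (1.447266765−1.392798841)/0.025137 = 2.166843
  θ̈ = (θ̇'−θ̇)/dt = (0.723509149−0.701389334)/0.025137 = 0.879970
  sinθ=0.311087, cosθ=0.950381
  F = (M+m)·ẍ + m·l·cosθ·θ̈ − m·l·sinθ·θ̇² = 2.459856 + 0.163153 − 0.029856 = 2.593153
step 5→6:
  ẍ = (ẋ'−ẋ)/dt = (1.527149776−1.447266765)/0.025137 = 3.177906
  θ̈ = (θ̇'−θ̇)/dt = (0.728264063−0.723509149)/0.025137 = 0.189160
  sinθ=0.327794, cosθ=0.944749
  F = (M+m)·ẍ + m·l·cosθ·θ̈ − m·l·sinθ·θ̇² = 3.607641 + 0.034864 − 0.033475 = 3.609030
step 6→7:
  ẍ = (ẋ'−ẋ)/dt = (1.869804519−1.527149776)/0.025137 = 13.631489
  θ̈ = (θ̇'−θ̇)/dt = (0.518502632−0.728264063)/0.025137 = -8.344728
  sinθ=0.344921, cosθ=0.938632
  F = (M+m)·ẍ + m·l·cosθ·θ̈ − m·l·sinθ·θ̇² = 15.474821 + -1.528044 − 0.035688 = 13.911089
step 7→8:
  ẍ = (ẋ'−ẋ)/dt = (1.968148973−1.869804519)/0.025137 = 3.912339
  θ̈ = (θ̇'−θ̇)/dt = (0.516379345−0.518502632)/0.025137 = -0.084469
  sinθ=0.362045, cosθ=0.932161
  F = (M+m)·ẍ + m·l·cosθ·θ̈ − m·l·sinθ·θ̇² = 4.441388 + -0.015361 − 0.018989 = 4.407039

F_0 = -9.988975 N
F_1 = 8.230977 N
F_2 = -13.602879 N
F_3 = -6.070498 N
F_4 = 2.593153 N
F_5 = 3.609030 N
F_6 = 13.911089 N
F_7 = 4.407039 N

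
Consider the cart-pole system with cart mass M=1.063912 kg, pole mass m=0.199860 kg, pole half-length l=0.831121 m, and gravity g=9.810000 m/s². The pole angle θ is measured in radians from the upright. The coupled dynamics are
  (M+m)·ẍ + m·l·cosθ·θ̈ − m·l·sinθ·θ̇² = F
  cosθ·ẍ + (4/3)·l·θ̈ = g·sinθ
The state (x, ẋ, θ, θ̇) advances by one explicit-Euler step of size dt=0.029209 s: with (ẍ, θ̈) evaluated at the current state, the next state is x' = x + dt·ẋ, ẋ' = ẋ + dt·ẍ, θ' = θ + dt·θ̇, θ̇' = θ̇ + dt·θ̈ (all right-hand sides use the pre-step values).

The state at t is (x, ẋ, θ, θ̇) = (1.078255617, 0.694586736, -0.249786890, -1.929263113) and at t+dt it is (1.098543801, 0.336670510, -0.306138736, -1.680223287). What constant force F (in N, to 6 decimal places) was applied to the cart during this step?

ẍ = (ẋ'−ẋ)/dt = (0.336670510−0.694586736)/0.029209 = -12.253628
θ̈ = (θ̇'−θ̇)/dt = (-1.680223287−-1.929263113)/0.029209 = 8.526133
sinθ=-0.247197, cosθ=0.968965
F = (M+m)·ẍ + m·l·cosθ·θ̈ − m·l·sinθ·θ̇² = -15.485792 + 1.372304 − -0.152833 = -13.960655

F = -13.960655 N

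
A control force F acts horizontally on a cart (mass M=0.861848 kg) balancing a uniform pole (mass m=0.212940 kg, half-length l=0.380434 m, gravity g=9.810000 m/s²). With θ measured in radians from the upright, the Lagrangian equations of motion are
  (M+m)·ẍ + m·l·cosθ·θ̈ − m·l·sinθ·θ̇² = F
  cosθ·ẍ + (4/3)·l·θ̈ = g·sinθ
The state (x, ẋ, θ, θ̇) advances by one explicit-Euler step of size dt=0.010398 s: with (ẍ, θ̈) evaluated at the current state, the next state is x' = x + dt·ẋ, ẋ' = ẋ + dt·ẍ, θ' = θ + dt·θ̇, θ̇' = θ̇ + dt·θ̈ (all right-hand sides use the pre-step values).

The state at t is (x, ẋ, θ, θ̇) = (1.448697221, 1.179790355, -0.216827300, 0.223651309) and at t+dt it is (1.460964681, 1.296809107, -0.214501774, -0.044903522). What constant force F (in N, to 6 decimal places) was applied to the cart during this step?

F = 10.053212 N

ẍ = (ẋ'−ẋ)/dt = (1.296809107−1.179790355)/0.010398 = 11.253967
θ̈ = (θ̇'−θ̇)/dt = (-0.044903522−0.223651309)/0.010398 = -25.827547
sinθ=-0.215132, cosθ=0.976585
F = (M+m)·ẍ + m·l·cosθ·θ̈ − m·l·sinθ·θ̇² = 12.095629 + -2.043289 − -0.000872 = 10.053212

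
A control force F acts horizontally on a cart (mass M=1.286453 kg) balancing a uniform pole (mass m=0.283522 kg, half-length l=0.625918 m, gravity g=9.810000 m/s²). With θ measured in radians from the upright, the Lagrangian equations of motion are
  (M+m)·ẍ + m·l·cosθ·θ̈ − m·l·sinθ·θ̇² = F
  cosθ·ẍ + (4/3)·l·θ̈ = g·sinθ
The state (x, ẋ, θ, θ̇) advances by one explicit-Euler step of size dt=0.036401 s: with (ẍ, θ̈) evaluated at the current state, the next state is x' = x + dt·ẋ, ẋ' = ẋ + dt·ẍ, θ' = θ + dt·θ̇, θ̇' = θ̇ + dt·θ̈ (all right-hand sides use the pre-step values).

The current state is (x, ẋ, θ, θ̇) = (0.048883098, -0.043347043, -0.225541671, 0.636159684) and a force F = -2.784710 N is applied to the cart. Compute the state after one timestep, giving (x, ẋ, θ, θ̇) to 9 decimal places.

sinθ=-0.223634347, cosθ=0.974673114
temp = (F + m·l·θ̇²·sinθ)/(M+m) = (-2.784710 + -0.016061089)/1.569975 = -1.783959037
θ̈ = (g·sinθ − cosθ·temp)/(l·(4/3 − m·cos²θ/(M+m))) = -0.625812919
ẍ = temp − m·l·θ̈·cosθ/(M+m) = -1.715012100
Euler: x'=0.048883098+0.036401·-0.043347043=0.047305222, ẋ'=-0.043347043+0.036401·-1.715012100=-0.105775198
       θ'=-0.225541671+0.036401·0.636159684=-0.202384822, θ̇'=0.636159684+0.036401·-0.625812919=0.613379468

(0.047305222, -0.105775198, -0.202384822, 0.613379468)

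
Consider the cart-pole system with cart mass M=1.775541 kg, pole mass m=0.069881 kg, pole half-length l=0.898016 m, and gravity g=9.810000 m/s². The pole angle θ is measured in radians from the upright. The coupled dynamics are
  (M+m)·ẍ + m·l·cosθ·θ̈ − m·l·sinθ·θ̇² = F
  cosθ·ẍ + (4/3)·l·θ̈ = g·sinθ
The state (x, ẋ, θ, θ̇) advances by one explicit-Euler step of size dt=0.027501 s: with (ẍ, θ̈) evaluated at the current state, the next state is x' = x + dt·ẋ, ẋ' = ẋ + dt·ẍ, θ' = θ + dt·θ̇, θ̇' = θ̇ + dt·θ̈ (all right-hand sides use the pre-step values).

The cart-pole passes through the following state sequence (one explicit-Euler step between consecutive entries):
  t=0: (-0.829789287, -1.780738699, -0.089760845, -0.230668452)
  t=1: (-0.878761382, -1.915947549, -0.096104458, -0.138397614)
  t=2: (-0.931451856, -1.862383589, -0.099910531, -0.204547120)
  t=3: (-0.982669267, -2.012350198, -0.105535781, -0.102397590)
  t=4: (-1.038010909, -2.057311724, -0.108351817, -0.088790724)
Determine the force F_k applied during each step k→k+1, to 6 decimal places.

F_0 = -8.863026 N
F_1 = 3.444212 N
F_2 = -9.831138 N
F_3 = -2.986144 N

step 0→1:
  ẍ = (ẋ'−ẋ)/dt = (-1.915947549−-1.780738699)/0.027501 = -4.916507
  θ̈ = (θ̇'−θ̇)/dt = (-0.138397614−-0.230668452)/0.027501 = 3.355181
  sinθ=-0.089640, cosθ=0.995974
  F = (M+m)·ẍ + m·l·cosθ·θ̈ − m·l·sinθ·θ̇² = -9.073030 + 0.209704 − -0.000299 = -8.863026
step 1→2:
  ẍ = (ẋ'−ẋ)/dt = (-1.862383589−-1.915947549)/0.027501 = 1.947710
  θ̈ = (θ̇'−θ̇)/dt = (-0.204547120−-0.138397614)/0.027501 = -2.405349
  sinθ=-0.095957, cosθ=0.995386
  F = (M+m)·ẍ + m·l·cosθ·θ̈ − m·l·sinθ·θ̇² = 3.594346 + -0.150249 − -0.000115 = 3.444212
step 2→3:
  ẍ = (ẋ'−ẋ)/dt = (-2.012350198−-1.862383589)/0.027501 = -5.453133
  θ̈ = (θ̇'−θ̇)/dt = (-0.102397590−-0.204547120)/0.027501 = 3.714393
  sinθ=-0.099744, cosθ=0.995013
  F = (M+m)·ẍ + m·l·cosθ·θ̈ − m·l·sinθ·θ̇² = -10.063331 + 0.231932 − -0.000262 = -9.831138
step 3→4:
  ẍ = (ẋ'−ẋ)/dt = (-2.057311724−-2.012350198)/0.027501 = -1.634905
  θ̈ = (θ̇'−θ̇)/dt = (-0.088790724−-0.102397590)/0.027501 = 0.494777
  sinθ=-0.105340, cosθ=0.994436
  F = (M+m)·ẍ + m·l·cosθ·θ̈ − m·l·sinθ·θ̇² = -3.017090 + 0.030877 − -0.000069 = -2.986144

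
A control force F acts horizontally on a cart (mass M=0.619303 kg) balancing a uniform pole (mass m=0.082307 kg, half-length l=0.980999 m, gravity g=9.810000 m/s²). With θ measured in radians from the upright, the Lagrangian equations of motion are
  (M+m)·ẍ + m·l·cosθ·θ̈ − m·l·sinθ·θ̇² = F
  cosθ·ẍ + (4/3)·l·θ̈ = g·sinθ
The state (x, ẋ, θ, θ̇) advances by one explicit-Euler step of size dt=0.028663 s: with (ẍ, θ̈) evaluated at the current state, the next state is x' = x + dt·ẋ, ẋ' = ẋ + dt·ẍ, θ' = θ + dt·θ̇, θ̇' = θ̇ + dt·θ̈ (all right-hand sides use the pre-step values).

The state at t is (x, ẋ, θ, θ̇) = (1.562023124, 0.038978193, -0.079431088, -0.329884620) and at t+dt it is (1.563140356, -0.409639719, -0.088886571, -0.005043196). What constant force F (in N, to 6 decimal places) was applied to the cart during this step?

F = -10.068340 N

ẍ = (ẋ'−ẋ)/dt = (-0.409639719−0.038978193)/0.028663 = -15.651464
θ̈ = (θ̇'−θ̇)/dt = (-0.005043196−-0.329884620)/0.028663 = 11.333127
sinθ=-0.079348, cosθ=0.996847
F = (M+m)·ẍ + m·l·cosθ·θ̈ − m·l·sinθ·θ̇² = -10.981224 + 0.912186 − -0.000697 = -10.068340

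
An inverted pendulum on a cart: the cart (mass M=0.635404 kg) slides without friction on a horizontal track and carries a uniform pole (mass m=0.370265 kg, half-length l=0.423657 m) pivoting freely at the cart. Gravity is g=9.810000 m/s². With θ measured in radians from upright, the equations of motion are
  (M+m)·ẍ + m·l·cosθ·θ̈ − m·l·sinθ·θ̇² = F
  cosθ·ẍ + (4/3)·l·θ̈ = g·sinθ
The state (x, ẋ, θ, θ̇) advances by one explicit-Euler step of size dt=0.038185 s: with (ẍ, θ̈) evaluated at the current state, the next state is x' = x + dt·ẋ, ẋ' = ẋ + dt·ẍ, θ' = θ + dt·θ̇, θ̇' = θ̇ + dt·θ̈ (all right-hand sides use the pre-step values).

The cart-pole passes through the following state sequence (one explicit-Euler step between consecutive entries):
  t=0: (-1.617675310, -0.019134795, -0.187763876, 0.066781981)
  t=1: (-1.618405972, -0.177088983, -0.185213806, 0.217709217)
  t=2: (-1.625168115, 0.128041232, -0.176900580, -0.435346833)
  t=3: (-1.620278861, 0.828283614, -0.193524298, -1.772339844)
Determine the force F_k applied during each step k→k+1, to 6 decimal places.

F_0 = -3.550753 N
F_1 = 5.400615 N
F_2 = 13.040644 N

step 0→1:
  ẍ = (ẋ'−ẋ)/dt = (-0.177088983−-0.019134795)/0.038185 = -4.136551
  θ̈ = (θ̇'−θ̇)/dt = (0.217709217−0.066781981)/0.038185 = 3.952527
  sinθ=-0.186663, cosθ=0.982424
  F = (M+m)·ẍ + m·l·cosθ·θ̈ − m·l·sinθ·θ̇² = -4.160001 + 0.609117 − -0.000131 = -3.550753
step 1→2:
  ẍ = (ẋ'−ẋ)/dt = (0.128041232−-0.177088983)/0.038185 = 7.990840
  θ̈ = (θ̇'−θ̇)/dt = (-0.435346833−0.217709217)/0.038185 = -17.102424
  sinθ=-0.184157, cosθ=0.982897
  F = (M+m)·ẍ + m·l·cosθ·θ̈ − m·l·sinθ·θ̇² = 8.036140 + -2.636894 − -0.001369 = 5.400615
step 2→3:
  ẍ = (ẋ'−ẋ)/dt = (0.828283614−0.128041232)/0.038185 = 18.338153
  θ̈ = (θ̇'−θ̇)/dt = (-1.772339844−-0.435346833)/0.038185 = -35.013566
  sinθ=-0.175979, cosθ=0.984394
  F = (M+m)·ẍ + m·l·cosθ·θ̈ − m·l·sinθ·θ̇² = 18.442112 + -5.406700 − -0.005232 = 13.040644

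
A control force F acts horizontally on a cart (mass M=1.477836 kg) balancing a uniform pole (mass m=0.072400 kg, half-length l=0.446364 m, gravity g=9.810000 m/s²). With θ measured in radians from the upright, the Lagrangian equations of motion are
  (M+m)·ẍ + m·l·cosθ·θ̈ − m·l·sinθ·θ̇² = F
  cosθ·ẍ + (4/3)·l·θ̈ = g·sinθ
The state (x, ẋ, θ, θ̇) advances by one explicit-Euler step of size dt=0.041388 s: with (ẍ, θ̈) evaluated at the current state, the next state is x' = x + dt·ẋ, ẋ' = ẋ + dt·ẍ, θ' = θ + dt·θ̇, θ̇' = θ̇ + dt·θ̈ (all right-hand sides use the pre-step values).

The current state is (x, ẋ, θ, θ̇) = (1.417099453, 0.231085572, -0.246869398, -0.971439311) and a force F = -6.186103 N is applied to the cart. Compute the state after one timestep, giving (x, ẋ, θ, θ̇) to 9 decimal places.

(1.426663623, 0.063584062, -0.287075328, -0.865239134)

sinθ=-0.244369473, cosθ=0.969682196
temp = (F + m·l·θ̇²·sinθ)/(M+m) = (-6.186103 + -0.007452569)/1.550236 = -3.995233996
θ̈ = (g·sinθ − cosθ·temp)/(l·(4/3 − m·cos²θ/(M+m))) = 2.565965424
ẍ = temp − m·l·θ̈·cosθ/(M+m) = -4.047103266
Euler: x'=1.417099453+0.041388·0.231085572=1.426663623, ẋ'=0.231085572+0.041388·-4.047103266=0.063584062
       θ'=-0.246869398+0.041388·-0.971439311=-0.287075328, θ̇'=-0.971439311+0.041388·2.565965424=-0.865239134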